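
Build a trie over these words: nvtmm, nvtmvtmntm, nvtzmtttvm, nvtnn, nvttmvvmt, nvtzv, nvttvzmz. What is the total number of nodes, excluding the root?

Trie structure (* marks end of a word):
(root)
└─ n
   └─ v
      └─ t
         ├─ m
         │  ├─ m *
         │  └─ v
         │     └─ t
         │        └─ m
         │           └─ n
         │              └─ t
         │                 └─ m *
         ├─ n
         │  └─ n *
         ├─ t
         │  ├─ m
         │  │  └─ v
         │  │     └─ v
         │  │        └─ m
         │  │           └─ t *
         │  └─ v
         │     └─ z
         │        └─ m
         │           └─ z *
         └─ z
            ├─ m
            │  └─ t
            │     └─ t
            │        └─ t
            │           └─ v
            │              └─ m *
            └─ v *
Counting every labelled node above: 31.

31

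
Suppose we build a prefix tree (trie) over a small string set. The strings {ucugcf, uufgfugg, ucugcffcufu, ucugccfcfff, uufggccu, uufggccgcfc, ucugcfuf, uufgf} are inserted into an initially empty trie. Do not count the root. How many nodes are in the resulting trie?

34

Insert word by word; a character creates a node only if that edge doesn't already exist:
  "ucugcf" → 6 new (u, c, u, g, c, f)
  "uufgfugg" → prefix "u" already present; 7 new (u, f, g, f, u, g, g)
  "ucugcffcufu" → prefix "ucugcf" already present; 5 new (f, c, u, f, u)
  "ucugccfcfff" → prefix "ucugc" already present; 6 new (c, f, c, f, f, f)
  "uufggccu" → prefix "uufg" already present; 4 new (g, c, c, u)
  "uufggccgcfc" → prefix "uufggcc" already present; 4 new (g, c, f, c)
  "ucugcfuf" → prefix "ucugcf" already present; 2 new (u, f)
  "uufgf" → prefix "uufgf" already present; 0 new (none)
Total nodes = 6 + 7 + 5 + 6 + 4 + 4 + 2 + 0 = 34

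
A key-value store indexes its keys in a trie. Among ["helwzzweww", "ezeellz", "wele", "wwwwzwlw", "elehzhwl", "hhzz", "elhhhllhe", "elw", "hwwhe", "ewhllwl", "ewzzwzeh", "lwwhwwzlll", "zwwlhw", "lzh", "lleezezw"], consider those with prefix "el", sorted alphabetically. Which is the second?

elhhhllhe

Words with prefix "el", in lexicographic order: "elehzhwl", "elhhhllhe", "elw"
Position 2: elhhhllhe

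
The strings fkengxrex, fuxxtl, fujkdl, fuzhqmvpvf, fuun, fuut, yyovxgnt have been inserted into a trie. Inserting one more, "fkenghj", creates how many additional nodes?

The longest prefix of "fkenghj" already in the trie is "fkeng" (length 5).
New nodes needed: |"fkenghj"| − 5 = 7 − 5 = 2.

2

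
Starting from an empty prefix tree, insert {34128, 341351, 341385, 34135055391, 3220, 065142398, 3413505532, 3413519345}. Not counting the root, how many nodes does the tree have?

Insert word by word; a character creates a node only if that edge doesn't already exist:
  "34128" → 5 new (3, 4, 1, 2, 8)
  "341351" → prefix "341" already present; 3 new (3, 5, 1)
  "341385" → prefix "3413" already present; 2 new (8, 5)
  "34135055391" → prefix "34135" already present; 6 new (0, 5, 5, 3, 9, 1)
  "3220" → prefix "3" already present; 3 new (2, 2, 0)
  "065142398" → 9 new (0, 6, 5, 1, 4, 2, 3, 9, 8)
  "3413505532" → prefix "341350553" already present; 1 new (2)
  "3413519345" → prefix "341351" already present; 4 new (9, 3, 4, 5)
Total nodes = 5 + 3 + 2 + 6 + 3 + 9 + 1 + 4 = 33

33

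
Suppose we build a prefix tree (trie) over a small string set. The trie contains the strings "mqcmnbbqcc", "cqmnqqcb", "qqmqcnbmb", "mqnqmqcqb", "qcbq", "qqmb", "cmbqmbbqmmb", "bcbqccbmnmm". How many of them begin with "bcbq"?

Walk to "bcbq"; the words in its subtree are exactly those with that prefix.
Matches: "bcbqccbmnmm"
Count: 1

1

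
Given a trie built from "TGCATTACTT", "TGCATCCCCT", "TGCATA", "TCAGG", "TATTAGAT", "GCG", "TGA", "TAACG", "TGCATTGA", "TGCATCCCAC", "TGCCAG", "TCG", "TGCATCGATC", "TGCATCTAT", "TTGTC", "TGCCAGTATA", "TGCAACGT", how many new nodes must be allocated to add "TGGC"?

2

The longest prefix of "TGGC" already in the trie is "TG" (length 2).
New nodes needed: |"TGGC"| − 2 = 4 − 2 = 2.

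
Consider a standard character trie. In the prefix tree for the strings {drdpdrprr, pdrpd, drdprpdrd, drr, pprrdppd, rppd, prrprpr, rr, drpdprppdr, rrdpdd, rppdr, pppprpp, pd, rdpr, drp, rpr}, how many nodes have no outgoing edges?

Leaves are exactly the stored words that no other stored word extends.
Those words: "drdpdrprr", "drdprpdrd", "drpdprppdr", "drr", "pdrpd", "pppprpp", "pprrdppd", "prrprpr", "rdpr", "rppdr", "rpr", "rrdpdd"
Leaf count: 12

12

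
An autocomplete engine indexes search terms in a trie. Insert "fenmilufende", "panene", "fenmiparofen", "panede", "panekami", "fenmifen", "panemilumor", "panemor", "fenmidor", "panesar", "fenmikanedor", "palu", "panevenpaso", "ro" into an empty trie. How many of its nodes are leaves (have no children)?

A leaf is a node with no children — equivalently, the end of a word that is not a proper prefix of any other stored word.
Those words: "fenmidor", "fenmifen", "fenmikanedor", "fenmilufende", "fenmiparofen", "palu", "panede", "panekami", "panemilumor", "panemor", "panene", "panesar", "panevenpaso", "ro"
Leaf count: 14

14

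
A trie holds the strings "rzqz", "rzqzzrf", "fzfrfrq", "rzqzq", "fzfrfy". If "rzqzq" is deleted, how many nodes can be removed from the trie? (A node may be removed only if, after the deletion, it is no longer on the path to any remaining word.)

1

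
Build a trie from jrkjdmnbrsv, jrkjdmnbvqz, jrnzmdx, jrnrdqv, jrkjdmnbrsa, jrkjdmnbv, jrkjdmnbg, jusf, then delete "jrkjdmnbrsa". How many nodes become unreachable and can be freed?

1

Walk "jrkjdmnbrsa" from the leaf back toward the root, removing each node that no remaining word uses.
The suffix "a" (1 node) is used only by "jrkjdmnbrsa"; the node for "jrkjdmnbrs" still has the child "v", so pruning stops there.
Nodes removed: 1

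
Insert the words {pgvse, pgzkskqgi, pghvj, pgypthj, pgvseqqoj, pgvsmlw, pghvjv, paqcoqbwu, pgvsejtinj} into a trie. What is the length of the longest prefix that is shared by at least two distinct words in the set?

5

Equivalently: take the maximum, over all pairs, of their longest common prefix length.
e.g. "pghvj" and "pghvjv" share the prefix "pghvj" of length 5; no pair shares a longer one.
Longest shared-prefix length: 5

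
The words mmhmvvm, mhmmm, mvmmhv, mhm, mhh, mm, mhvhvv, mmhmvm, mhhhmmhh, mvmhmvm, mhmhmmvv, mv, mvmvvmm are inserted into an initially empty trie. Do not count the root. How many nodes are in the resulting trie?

Count nodes per top-level branch (shared prefixes stored once):
  'm'-branch (mhh, mhhhmmhh, mhm, mhmhmmvv, mhmmm, mhvhvv, mm, mmhmvm, mmhmvvm, mv, mvmhmvm, mvmmhv, mvmvvmm): 40 nodes
Sum: 40

40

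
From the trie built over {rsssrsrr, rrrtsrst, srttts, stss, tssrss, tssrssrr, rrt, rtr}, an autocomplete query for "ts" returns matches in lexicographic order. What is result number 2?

tssrssrr

Filter for "ts…" and sort: "tssrss", "tssrssrr"
Position 2: tssrssrr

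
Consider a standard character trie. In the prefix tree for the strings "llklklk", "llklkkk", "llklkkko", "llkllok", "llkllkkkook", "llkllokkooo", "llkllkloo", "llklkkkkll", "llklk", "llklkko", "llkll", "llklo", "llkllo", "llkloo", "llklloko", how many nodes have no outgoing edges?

Leaves are exactly the stored words that no other stored word extends.
Those words: "llklkkkkll", "llklkkko", "llklkko", "llklklk", "llkllkkkook", "llkllkloo", "llkllokkooo", "llklloko", "llkloo"
Leaf count: 9

9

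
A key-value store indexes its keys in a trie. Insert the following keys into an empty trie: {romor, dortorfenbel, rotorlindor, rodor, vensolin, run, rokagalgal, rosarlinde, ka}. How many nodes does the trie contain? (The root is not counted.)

57

For each word, the new-node count is its length minus the longest prefix already in the trie:
  "romor" → 5 new (r, o, m, o, r)
  "dortorfenbel" → 12 new (d, o, r, t, o, r, f, e, n, b, e, l)
  "rotorlindor" → prefix "ro" already present; 9 new (t, o, r, l, i, n, d, o, r)
  "rodor" → prefix "ro" already present; 3 new (d, o, r)
  "vensolin" → 8 new (v, e, n, s, o, l, i, n)
  "run" → prefix "r" already present; 2 new (u, n)
  "rokagalgal" → prefix "ro" already present; 8 new (k, a, g, a, l, g, a, l)
  "rosarlinde" → prefix "ro" already present; 8 new (s, a, r, l, i, n, d, e)
  "ka" → 2 new (k, a)
Total nodes = 5 + 12 + 9 + 3 + 8 + 2 + 8 + 8 + 2 = 57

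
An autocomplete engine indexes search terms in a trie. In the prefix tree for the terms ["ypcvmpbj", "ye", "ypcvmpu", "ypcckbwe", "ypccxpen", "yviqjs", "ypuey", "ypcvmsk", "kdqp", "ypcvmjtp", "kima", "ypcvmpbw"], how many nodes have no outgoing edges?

A leaf is a node with no children — equivalently, the end of a word that is not a proper prefix of any other stored word.
Those words: "kdqp", "kima", "ye", "ypcckbwe", "ypccxpen", "ypcvmjtp", "ypcvmpbj", "ypcvmpbw", "ypcvmpu", "ypcvmsk", "ypuey", "yviqjs"
Leaf count: 12

12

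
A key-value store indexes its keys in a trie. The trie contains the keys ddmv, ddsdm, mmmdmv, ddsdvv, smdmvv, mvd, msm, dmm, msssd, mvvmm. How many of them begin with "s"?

1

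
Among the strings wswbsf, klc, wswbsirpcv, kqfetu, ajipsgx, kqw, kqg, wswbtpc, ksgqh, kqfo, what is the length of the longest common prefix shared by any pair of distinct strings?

Look for the deepest trie node that still has at least two words in its subtree.
e.g. "wswbsf" and "wswbsirpcv" share the prefix "wswbs" of length 5; no pair shares a longer one.
Longest shared-prefix length: 5

5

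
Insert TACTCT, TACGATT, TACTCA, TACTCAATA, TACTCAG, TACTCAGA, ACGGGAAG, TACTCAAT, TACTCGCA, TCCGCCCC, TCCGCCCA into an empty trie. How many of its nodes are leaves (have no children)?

Leaves are exactly the stored words that no other stored word extends.
Those words: "ACGGGAAG", "TACGATT", "TACTCAATA", "TACTCAGA", "TACTCGCA", "TACTCT", "TCCGCCCA", "TCCGCCCC"
Leaf count: 8

8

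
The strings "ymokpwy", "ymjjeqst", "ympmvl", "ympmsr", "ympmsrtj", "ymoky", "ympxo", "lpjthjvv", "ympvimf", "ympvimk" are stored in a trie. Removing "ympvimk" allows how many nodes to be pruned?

1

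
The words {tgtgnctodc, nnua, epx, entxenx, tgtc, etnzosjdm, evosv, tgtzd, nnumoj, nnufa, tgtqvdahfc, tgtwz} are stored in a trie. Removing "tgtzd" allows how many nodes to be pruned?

A node on "tgtzd"'s path can go only if nothing else ends at it or branches off below it.
The suffix "zd" (2 nodes) is used only by "tgtzd"; the node for "tgt" still has the child "g", so pruning stops there.
Nodes removed: 2

2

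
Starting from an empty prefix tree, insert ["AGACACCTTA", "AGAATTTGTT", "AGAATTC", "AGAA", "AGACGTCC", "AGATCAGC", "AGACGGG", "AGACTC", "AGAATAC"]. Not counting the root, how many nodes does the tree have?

Trace insertions, counting only characters that open a new branch:
  "AGACACCTTA" → 10 new (A, G, A, C, A, C, C, T, T, A)
  "AGAATTTGTT" → prefix "AGA" already present; 7 new (A, T, T, T, G, T, T)
  "AGAATTC" → prefix "AGAATT" already present; 1 new (C)
  "AGAA" → prefix "AGAA" already present; 0 new (none)
  "AGACGTCC" → prefix "AGAC" already present; 4 new (G, T, C, C)
  "AGATCAGC" → prefix "AGA" already present; 5 new (T, C, A, G, C)
  "AGACGGG" → prefix "AGACG" already present; 2 new (G, G)
  "AGACTC" → prefix "AGAC" already present; 2 new (T, C)
  "AGAATAC" → prefix "AGAAT" already present; 2 new (A, C)
Total nodes = 10 + 7 + 1 + 0 + 4 + 5 + 2 + 2 + 2 = 33

33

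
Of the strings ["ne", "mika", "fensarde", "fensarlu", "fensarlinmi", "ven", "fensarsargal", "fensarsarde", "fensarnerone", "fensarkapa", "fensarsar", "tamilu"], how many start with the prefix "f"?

8

Walk to "f"; the words in its subtree are exactly those with that prefix.
Words under "f": fensarde, fensarkapa, fensarlinmi, fensarlu, fensarnerone, fensarsar, fensarsarde, fensarsargal
Count: 8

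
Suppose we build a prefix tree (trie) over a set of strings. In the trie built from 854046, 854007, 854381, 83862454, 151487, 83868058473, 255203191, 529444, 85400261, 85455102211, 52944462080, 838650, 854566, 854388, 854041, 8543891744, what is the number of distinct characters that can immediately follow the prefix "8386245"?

Walk "8386245" from the root, arriving at one node.
Characters that immediately follow "8386245" among the stored strings: {4}.
That node has 1 child edge.

1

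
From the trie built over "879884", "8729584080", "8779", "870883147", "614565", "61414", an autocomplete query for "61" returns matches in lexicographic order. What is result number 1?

61414

Filter for "61…" and sort: "61414", "614565"
The 1st is 61414.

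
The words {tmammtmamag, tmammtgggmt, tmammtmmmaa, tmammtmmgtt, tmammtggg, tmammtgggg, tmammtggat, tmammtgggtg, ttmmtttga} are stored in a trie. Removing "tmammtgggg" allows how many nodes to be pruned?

1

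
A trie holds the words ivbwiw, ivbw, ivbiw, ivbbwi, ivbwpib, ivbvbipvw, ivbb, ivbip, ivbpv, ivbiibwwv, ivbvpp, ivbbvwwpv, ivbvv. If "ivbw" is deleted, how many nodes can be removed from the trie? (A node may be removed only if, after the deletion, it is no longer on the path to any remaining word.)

A node on "ivbw"'s path can go only if nothing else ends at it or branches off below it.
Every node on "ivbw" is still needed (e.g. by "ivbwiw"), so nothing is freed.
Nodes removed: 0

0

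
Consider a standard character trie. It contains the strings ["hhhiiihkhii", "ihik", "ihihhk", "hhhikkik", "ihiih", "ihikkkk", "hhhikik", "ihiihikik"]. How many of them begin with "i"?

5

Traverse to the node for "i", then collect every word in that subtree.
Words under "i": ihihhk, ihiih, ihiihikik, ihik, ihikkkk
Count: 5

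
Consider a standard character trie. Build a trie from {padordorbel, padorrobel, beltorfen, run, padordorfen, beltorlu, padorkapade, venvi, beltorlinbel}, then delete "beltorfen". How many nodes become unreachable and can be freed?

A node on "beltorfen"'s path can go only if nothing else ends at it or branches off below it.
The suffix "fen" (3 nodes) is used only by "beltorfen"; the node for "beltor" still has the child "l", so pruning stops there.
Nodes removed: 3

3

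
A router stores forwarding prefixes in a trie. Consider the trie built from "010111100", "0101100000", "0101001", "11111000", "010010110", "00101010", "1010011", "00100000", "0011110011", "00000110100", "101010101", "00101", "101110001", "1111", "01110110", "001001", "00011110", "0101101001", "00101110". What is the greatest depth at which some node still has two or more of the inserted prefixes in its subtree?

Equivalently: take the maximum, over all pairs, of their longest common prefix length.
"0101100000" and "0101101001" agree on "010110" (6 characters) before diverging; nothing deeper is shared.
Longest shared-prefix length: 6

6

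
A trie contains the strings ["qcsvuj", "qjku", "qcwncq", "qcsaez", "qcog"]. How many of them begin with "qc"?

Walk to "qc"; the words in its subtree are exactly those with that prefix.
Words under "qc": qcog, qcsaez, qcsvuj, qcwncq
Count: 4

4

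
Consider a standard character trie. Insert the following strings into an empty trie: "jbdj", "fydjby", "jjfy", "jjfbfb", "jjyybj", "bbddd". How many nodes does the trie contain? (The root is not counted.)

25

Insert word by word; a character creates a node only if that edge doesn't already exist:
  "jbdj" → 4 new (j, b, d, j)
  "fydjby" → 6 new (f, y, d, j, b, y)
  "jjfy" → prefix "j" already present; 3 new (j, f, y)
  "jjfbfb" → prefix "jjf" already present; 3 new (b, f, b)
  "jjyybj" → prefix "jj" already present; 4 new (y, y, b, j)
  "bbddd" → 5 new (b, b, d, d, d)
Total nodes = 4 + 6 + 3 + 3 + 4 + 5 = 25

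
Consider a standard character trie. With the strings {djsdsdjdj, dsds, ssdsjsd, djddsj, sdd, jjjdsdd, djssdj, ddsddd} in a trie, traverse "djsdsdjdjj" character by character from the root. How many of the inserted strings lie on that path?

Check each prefix of "djsdsdjdjj" against the stored set — each match is an end-marker on the path.
Prefixes of the query that are stored words: "djsdsdjdj"
Count: 1

1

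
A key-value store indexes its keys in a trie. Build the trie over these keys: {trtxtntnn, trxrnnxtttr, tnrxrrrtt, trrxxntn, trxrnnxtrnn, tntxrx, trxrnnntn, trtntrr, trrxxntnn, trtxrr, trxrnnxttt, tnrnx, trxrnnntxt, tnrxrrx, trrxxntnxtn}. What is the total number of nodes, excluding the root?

57

Count nodes per top-level branch (shared prefixes stored once):
  't'-branch (tnrnx, tnrxrrrtt, tnrxrrx, tntxrx, trrxxntn, trrxxntnn, trrxxntnxtn, trtntrr, trtxrr, trtxtntnn, trxrnnntn, trxrnnntxt, trxrnnxtrnn, trxrnnxttt, trxrnnxtttr): 57 nodes
Sum: 57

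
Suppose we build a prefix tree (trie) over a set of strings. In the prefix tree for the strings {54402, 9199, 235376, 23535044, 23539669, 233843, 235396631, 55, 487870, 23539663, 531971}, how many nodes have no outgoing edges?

10

Leaves are exactly the stored words that no other stored word extends.
Those words: "233843", "23535044", "235376", "235396631", "23539669", "487870", "531971", "54402", "55", "9199"
Leaf count: 10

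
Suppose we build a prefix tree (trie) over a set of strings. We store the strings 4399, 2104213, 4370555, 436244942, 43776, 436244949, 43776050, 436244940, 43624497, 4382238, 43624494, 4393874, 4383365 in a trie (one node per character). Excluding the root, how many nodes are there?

Count nodes per top-level branch (shared prefixes stored once):
  '2'-branch (2104213): 7 nodes
  '4'-branch (43624494, 436244940, 436244942, 436244949, 43624497, 4370555, 43776, 43776050, 4382238, 4383365, 4393874, 4399): 37 nodes
Sum: 44

44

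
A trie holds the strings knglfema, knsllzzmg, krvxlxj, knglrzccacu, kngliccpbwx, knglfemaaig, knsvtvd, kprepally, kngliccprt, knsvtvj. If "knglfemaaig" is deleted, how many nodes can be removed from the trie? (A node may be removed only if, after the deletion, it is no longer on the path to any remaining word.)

A node on "knglfemaaig"'s path can go only if nothing else ends at it or branches off below it.
The suffix "aig" (3 nodes) is used only by "knglfemaaig"; "knglfema" is itself a stored word, so pruning stops there.
Nodes removed: 3

3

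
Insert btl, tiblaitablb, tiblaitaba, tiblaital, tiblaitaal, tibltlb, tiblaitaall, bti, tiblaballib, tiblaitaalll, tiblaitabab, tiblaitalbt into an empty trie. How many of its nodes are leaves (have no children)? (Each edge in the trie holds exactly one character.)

8

Leaves are exactly the stored words that no other stored word extends.
Those words: "bti", "btl", "tiblaballib", "tiblaitaalll", "tiblaitabab", "tiblaitablb", "tiblaitalbt", "tibltlb"
Leaf count: 8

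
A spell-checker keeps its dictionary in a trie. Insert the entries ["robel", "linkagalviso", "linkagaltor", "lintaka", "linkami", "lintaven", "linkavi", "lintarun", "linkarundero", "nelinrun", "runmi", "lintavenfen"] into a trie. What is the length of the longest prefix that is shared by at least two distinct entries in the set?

8

Equivalently: take the maximum, over all pairs, of their longest common prefix length.
"linkagaltor" and "linkagalviso" agree on "linkagal" (8 characters) before diverging; nothing deeper is shared.
Longest shared-prefix length: 8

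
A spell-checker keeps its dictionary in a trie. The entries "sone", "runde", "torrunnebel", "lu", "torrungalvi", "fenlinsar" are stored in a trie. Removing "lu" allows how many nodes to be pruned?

2

A node on "lu"'s path can go only if nothing else ends at it or branches off below it.
No other word shares any prefix with "lu", so all 2 of its nodes go.
Nodes removed: 2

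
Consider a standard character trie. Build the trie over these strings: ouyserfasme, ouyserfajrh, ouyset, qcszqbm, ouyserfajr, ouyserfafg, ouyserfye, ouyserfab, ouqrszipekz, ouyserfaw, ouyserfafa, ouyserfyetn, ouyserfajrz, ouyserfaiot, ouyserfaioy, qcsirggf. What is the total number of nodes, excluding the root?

Insert word by word; a character creates a node only if that edge doesn't already exist:
  "ouyserfasme" → 11 new (o, u, y, s, e, r, f, a, s, m, e)
  "ouyserfajrh" → prefix "ouyserfa" already present; 3 new (j, r, h)
  "ouyset" → prefix "ouyse" already present; 1 new (t)
  "qcszqbm" → 7 new (q, c, s, z, q, b, m)
  "ouyserfajr" → prefix "ouyserfajr" already present; 0 new (none)
  "ouyserfafg" → prefix "ouyserfa" already present; 2 new (f, g)
  "ouyserfye" → prefix "ouyserf" already present; 2 new (y, e)
  "ouyserfab" → prefix "ouyserfa" already present; 1 new (b)
  "ouqrszipekz" → prefix "ou" already present; 9 new (q, r, s, z, i, p, e, k, z)
  "ouyserfaw" → prefix "ouyserfa" already present; 1 new (w)
  "ouyserfafa" → prefix "ouyserfaf" already present; 1 new (a)
  "ouyserfyetn" → prefix "ouyserfye" already present; 2 new (t, n)
  "ouyserfajrz" → prefix "ouyserfajr" already present; 1 new (z)
  "ouyserfaiot" → prefix "ouyserfa" already present; 3 new (i, o, t)
  "ouyserfaioy" → prefix "ouyserfaio" already present; 1 new (y)
  "qcsirggf" → prefix "qcs" already present; 5 new (i, r, g, g, f)
Total nodes = 11 + 3 + 1 + 7 + 0 + 2 + 2 + 1 + 9 + 1 + 1 + 2 + 1 + 3 + 1 + 5 = 50

50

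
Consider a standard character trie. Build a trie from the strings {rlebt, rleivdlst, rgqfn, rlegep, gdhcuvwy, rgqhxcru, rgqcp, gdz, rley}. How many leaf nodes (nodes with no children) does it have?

9

A leaf is a node with no children — equivalently, the end of a word that is not a proper prefix of any other stored word.
Those words: "gdhcuvwy", "gdz", "rgqcp", "rgqfn", "rgqhxcru", "rlebt", "rlegep", "rleivdlst", "rley"
Leaf count: 9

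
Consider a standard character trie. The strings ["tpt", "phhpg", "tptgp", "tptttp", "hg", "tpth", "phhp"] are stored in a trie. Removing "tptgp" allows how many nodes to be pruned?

Walk "tptgp" from the leaf back toward the root, removing each node that no remaining word uses.
The suffix "gp" (2 nodes) is used only by "tptgp"; the node for "tpt" still has the child "t", so pruning stops there.
Nodes removed: 2

2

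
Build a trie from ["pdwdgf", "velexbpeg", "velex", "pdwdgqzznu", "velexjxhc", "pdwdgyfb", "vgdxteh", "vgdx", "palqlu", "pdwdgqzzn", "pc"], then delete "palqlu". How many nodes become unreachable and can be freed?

5

A node on "palqlu"'s path can go only if nothing else ends at it or branches off below it.
The suffix "alqlu" (5 nodes) is used only by "palqlu"; the node for "p" still has the child "d", so pruning stops there.
Nodes removed: 5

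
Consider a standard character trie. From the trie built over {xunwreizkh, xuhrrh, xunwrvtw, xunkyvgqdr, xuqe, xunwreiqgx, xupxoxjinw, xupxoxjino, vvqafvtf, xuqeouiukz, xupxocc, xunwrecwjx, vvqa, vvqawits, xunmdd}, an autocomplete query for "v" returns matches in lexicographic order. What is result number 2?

Filter for "v…" and sort: "vvqa", "vvqafvtf", "vvqawits"
The 2nd is vvqafvtf.

vvqafvtf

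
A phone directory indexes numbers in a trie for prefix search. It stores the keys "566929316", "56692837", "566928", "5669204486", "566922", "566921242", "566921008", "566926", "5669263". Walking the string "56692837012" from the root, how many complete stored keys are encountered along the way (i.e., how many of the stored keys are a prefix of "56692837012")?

2

Traverse "56692837012" character by character; count nodes along the way that are marked as word ends.
Prefixes of the query that are stored words: "566928", "56692837"
Count: 2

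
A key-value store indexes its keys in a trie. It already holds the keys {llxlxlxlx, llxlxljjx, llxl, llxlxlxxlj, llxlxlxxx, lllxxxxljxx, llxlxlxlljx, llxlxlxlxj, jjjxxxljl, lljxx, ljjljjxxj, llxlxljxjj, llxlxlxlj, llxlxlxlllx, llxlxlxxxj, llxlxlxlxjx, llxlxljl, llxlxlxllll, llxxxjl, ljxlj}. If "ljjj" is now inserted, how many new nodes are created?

"ljj" is already a path in the trie; the remaining "j" must be added.
Each of the 1 remaining characters creates one node.

1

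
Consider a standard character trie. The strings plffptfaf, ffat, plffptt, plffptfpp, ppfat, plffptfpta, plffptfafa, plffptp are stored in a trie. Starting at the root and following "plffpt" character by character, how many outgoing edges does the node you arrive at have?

3

Walk "plffpt" from the root, arriving at one node.
Distinct next characters after "plffpt": f, p, t.
That node has 3 child edges.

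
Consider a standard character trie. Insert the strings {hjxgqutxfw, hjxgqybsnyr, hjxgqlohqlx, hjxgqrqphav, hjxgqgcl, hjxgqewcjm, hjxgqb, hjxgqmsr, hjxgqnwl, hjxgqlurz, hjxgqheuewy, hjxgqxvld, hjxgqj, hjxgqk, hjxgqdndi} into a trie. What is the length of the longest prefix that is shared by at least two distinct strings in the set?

6

Look for the deepest trie node that still has at least two words in its subtree.
"hjxgqlohqlx" and "hjxgqlurz" agree on "hjxgql" (6 characters) before diverging; nothing deeper is shared.
Longest shared-prefix length: 6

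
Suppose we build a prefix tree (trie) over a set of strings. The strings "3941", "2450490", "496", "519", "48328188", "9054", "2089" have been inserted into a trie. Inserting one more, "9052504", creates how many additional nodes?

4

Walking "9052504" from the root, the first 3 characters ("905") follow existing edges; "2" is the first miss.
New nodes needed: |"9052504"| − 3 = 7 − 3 = 4.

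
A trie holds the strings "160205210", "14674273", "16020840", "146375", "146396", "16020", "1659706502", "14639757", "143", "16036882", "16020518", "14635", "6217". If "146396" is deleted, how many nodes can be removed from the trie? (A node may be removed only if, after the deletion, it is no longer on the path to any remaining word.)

1

Walk "146396" from the leaf back toward the root, removing each node that no remaining word uses.
The suffix "6" (1 node) is used only by "146396"; the node for "14639" still has the child "7", so pruning stops there.
Nodes removed: 1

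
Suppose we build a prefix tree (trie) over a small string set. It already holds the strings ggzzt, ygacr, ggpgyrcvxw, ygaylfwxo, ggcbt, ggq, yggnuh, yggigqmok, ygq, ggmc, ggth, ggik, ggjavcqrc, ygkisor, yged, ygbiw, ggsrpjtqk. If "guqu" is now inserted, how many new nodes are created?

"g" is already a path in the trie; the remaining "uqu" must be added.
So 4 − 1 = 3 new nodes.

3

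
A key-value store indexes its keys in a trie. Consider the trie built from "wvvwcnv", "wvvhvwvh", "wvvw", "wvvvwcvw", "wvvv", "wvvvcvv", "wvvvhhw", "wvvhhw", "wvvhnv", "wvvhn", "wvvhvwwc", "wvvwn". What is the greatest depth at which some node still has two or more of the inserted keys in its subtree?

6

The deepest shared node is where two words last agree before diverging.
"wvvhvwvh" and "wvvhvwwc" agree on "wvvhvw" (6 characters) before diverging; nothing deeper is shared.
Longest shared-prefix length: 6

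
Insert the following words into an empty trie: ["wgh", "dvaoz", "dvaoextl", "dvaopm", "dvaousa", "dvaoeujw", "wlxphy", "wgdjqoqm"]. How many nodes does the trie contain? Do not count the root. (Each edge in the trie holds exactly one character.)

Trie structure (* marks end of a word):
(root)
├─ d
│  └─ v
│     └─ a
│        └─ o
│           ├─ e
│           │  ├─ u
│           │  │  └─ j
│           │  │     └─ w *
│           │  └─ x
│           │     └─ t
│           │        └─ l *
│           ├─ p
│           │  └─ m *
│           ├─ u
│           │  └─ s
│           │     └─ a *
│           └─ z *
└─ w
   ├─ g
   │  ├─ d
   │  │  └─ j
   │  │     └─ q
   │  │        └─ o
   │  │           └─ q
   │  │              └─ m *
   │  └─ h *
   └─ l
      └─ x
         └─ p
            └─ h
               └─ y *
Counting every labelled node above: 31.

31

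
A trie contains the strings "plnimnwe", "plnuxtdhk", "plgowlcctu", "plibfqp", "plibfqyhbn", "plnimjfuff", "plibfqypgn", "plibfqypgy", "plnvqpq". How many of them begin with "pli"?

Traverse to the node for "pli", then collect every word in that subtree.
Words under "pli": plibfqp, plibfqyhbn, plibfqypgn, plibfqypgy
Count: 4

4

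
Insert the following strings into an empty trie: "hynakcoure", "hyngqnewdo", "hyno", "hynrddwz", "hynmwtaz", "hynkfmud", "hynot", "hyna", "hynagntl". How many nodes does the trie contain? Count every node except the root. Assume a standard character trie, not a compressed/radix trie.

Count nodes per top-level branch (shared prefixes stored once):
  'h'-branch (hyna, hynagntl, hynakcoure, hyngqnewdo, hynkfmud, hynmwtaz, hyno, hynot, hynrddwz): 38 nodes
Sum: 38

38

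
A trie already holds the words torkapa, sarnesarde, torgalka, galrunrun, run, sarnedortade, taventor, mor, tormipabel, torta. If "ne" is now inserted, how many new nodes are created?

No existing word starts with "n", so every character of "ne" needs a new node.
2 − 0 = 2 new nodes.

2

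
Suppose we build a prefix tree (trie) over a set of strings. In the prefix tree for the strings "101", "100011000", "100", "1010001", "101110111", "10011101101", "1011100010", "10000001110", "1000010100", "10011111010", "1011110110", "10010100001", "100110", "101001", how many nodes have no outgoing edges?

A leaf is a node with no children — equivalently, the end of a word that is not a proper prefix of any other stored word.
Those words: "10000001110", "1000010100", "100011000", "10010100001", "100110", "10011101101", "10011111010", "1010001", "101001", "1011100010", "101110111", "1011110110"
Leaf count: 12

12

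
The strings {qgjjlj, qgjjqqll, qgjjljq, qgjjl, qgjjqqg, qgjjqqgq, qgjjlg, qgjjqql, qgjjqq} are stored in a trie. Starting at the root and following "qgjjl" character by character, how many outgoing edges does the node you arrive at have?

The children of the "qgjjl" node are the distinct next characters among strings starting with "qgjjl".
Characters that immediately follow "qgjjl" among the stored strings: {g, j}.
That node has 2 child edges.

2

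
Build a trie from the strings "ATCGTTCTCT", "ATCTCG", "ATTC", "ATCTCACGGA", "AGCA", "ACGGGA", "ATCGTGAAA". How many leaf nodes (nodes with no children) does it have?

7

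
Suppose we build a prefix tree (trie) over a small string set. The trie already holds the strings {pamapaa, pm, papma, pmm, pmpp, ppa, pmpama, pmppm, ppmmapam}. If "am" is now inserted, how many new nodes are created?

2

"am" shares no prefix with any stored word, so all 2 characters open new nodes.
2 − 0 = 2 new nodes.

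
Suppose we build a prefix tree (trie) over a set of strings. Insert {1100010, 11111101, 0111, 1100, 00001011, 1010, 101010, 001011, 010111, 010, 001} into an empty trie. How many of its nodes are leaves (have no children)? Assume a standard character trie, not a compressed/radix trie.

7

A leaf is a node with no children — equivalently, the end of a word that is not a proper prefix of any other stored word.
Those words: "00001011", "001011", "010111", "0111", "101010", "1100010", "11111101"
Leaf count: 7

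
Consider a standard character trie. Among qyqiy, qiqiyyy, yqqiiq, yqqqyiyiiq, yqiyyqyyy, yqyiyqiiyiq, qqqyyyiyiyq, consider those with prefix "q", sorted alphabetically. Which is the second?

qqqyyyiyiyq

Filter for "q…" and sort: "qiqiyyy", "qqqyyyiyiyq", "qyqiy"
Position 2: qqqyyyiyiyq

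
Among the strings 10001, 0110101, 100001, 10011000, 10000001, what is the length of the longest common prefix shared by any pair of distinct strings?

5

Equivalently: take the maximum, over all pairs, of their longest common prefix length.
"10000001" and "100001" agree on "10000" (5 characters) before diverging; nothing deeper is shared.
Longest shared-prefix length: 5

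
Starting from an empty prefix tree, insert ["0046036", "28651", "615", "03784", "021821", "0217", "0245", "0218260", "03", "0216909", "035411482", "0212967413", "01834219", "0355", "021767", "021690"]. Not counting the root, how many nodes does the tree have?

Count nodes per top-level branch (shared prefixes stored once):
  '0'-branch (0046036, 01834219, 0212967413, 021690, 0216909, 0217, 021767, 021821, 0218260, 0245, 03, 035411482, 0355, 03784): 49 nodes
  '2'-branch (28651): 5 nodes
  '6'-branch (615): 3 nodes
Sum: 57

57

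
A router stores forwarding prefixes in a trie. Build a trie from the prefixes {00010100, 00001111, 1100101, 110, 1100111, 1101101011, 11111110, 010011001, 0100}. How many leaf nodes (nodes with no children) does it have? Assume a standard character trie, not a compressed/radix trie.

7

Leaves are exactly the stored words that no other stored word extends.
Those words: "00001111", "00010100", "010011001", "1100101", "1100111", "1101101011", "11111110"
Leaf count: 7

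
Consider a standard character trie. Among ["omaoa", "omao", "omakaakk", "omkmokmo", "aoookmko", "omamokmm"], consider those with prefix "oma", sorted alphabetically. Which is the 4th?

Filter for "oma…" and sort: "omakaakk", "omamokmm", "omao", "omaoa"
Position 4: omaoa

omaoa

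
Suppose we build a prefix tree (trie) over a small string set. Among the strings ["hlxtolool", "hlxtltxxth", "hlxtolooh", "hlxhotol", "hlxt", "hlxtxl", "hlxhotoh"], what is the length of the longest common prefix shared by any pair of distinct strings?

Look for the deepest trie node that still has at least two words in its subtree.
"hlxtolooh" and "hlxtolool" agree on "hlxtoloo" (8 characters) before diverging; nothing deeper is shared.
Longest shared-prefix length: 8

8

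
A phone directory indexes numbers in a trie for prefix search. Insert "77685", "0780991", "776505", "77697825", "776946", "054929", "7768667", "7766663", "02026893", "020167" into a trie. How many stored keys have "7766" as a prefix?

1

Traverse to the node for "7766", then collect every word in that subtree.
Words under "7766": 7766663
Count: 1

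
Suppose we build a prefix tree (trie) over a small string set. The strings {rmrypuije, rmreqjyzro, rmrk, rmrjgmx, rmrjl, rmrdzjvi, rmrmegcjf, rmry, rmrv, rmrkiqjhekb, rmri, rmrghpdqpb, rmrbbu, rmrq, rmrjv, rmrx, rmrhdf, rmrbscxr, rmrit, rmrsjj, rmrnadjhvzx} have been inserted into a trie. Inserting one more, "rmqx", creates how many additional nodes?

Walking "rmqx" from the root, the first 2 characters ("rm") follow existing edges; "q" is the first miss.
So 4 − 2 = 2 new nodes.

2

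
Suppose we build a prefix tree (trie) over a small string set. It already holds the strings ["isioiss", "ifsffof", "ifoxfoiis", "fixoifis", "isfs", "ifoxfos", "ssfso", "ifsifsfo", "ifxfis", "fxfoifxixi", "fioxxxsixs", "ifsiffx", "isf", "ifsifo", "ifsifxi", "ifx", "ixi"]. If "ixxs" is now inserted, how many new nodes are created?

Walking "ixxs" from the root, the first 2 characters ("ix") follow existing edges; "x" is the first miss.
So 4 − 2 = 2 new nodes.

2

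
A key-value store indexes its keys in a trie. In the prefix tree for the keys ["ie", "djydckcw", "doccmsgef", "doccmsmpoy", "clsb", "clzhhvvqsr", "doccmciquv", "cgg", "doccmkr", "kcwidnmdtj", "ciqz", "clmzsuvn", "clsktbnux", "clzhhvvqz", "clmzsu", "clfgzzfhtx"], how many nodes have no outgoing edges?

Leaves are exactly the stored words that no other stored word extends.
Those words: "cgg", "ciqz", "clfgzzfhtx", "clmzsuvn", "clsb", "clsktbnux", "clzhhvvqsr", "clzhhvvqz", "djydckcw", "doccmciquv", "doccmkr", "doccmsgef", "doccmsmpoy", "ie", "kcwidnmdtj"
Leaf count: 15

15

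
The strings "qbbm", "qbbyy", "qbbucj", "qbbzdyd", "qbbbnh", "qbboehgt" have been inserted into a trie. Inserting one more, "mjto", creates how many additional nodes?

4

Nothing in the trie begins with "m"; the whole of "mjto" is new.
4 − 0 = 4 new nodes.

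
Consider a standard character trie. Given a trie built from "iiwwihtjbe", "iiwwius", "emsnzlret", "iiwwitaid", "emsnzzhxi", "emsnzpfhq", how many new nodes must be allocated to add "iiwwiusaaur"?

4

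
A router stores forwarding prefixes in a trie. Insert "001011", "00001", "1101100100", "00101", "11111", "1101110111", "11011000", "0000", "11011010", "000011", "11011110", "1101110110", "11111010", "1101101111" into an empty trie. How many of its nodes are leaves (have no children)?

10

Leaves are exactly the stored words that no other stored word extends.
Those words: "000011", "001011", "11011000", "1101100100", "11011010", "1101101111", "1101110110", "1101110111", "11011110", "11111010"
Leaf count: 10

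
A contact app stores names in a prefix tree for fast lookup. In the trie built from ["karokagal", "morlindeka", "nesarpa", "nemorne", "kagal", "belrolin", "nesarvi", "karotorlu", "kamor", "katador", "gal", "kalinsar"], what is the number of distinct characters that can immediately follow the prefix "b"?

The children of the "b" node are the distinct next characters among strings starting with "b".
Distinct next characters after "b": e.
That node has 1 child edge.

1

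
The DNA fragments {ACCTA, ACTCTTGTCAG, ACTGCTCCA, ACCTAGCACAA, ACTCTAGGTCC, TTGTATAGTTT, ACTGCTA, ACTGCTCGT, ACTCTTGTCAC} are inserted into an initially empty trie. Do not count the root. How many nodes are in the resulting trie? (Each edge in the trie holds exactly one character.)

Trace insertions, counting only characters that open a new branch:
  "ACCTA" → 5 new (A, C, C, T, A)
  "ACTCTTGTCAG" → prefix "AC" already present; 9 new (T, C, T, T, G, T, C, A, G)
  "ACTGCTCCA" → prefix "ACT" already present; 6 new (G, C, T, C, C, A)
  "ACCTAGCACAA" → prefix "ACCTA" already present; 6 new (G, C, A, C, A, A)
  "ACTCTAGGTCC" → prefix "ACTCT" already present; 6 new (A, G, G, T, C, C)
  "TTGTATAGTTT" → 11 new (T, T, G, T, A, T, A, G, T, T, T)
  "ACTGCTA" → prefix "ACTGCT" already present; 1 new (A)
  "ACTGCTCGT" → prefix "ACTGCTC" already present; 2 new (G, T)
  "ACTCTTGTCAC" → prefix "ACTCTTGTCA" already present; 1 new (C)
Total nodes = 5 + 9 + 6 + 6 + 6 + 11 + 1 + 2 + 1 = 47

47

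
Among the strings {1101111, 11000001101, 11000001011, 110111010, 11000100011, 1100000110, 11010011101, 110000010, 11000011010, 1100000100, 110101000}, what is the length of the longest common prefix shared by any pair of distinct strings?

Equivalently: take the maximum, over all pairs, of their longest common prefix length.
"1100000110" and "11000001101" agree on "1100000110" (10 characters) before diverging; nothing deeper is shared.
Longest shared-prefix length: 10

10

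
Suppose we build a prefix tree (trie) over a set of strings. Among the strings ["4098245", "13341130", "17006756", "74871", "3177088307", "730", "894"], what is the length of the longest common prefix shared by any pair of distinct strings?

1

Equivalently: take the maximum, over all pairs, of their longest common prefix length.
e.g. "13341130" and "17006756" share the prefix "1" of length 1; no pair shares a longer one.
Longest shared-prefix length: 1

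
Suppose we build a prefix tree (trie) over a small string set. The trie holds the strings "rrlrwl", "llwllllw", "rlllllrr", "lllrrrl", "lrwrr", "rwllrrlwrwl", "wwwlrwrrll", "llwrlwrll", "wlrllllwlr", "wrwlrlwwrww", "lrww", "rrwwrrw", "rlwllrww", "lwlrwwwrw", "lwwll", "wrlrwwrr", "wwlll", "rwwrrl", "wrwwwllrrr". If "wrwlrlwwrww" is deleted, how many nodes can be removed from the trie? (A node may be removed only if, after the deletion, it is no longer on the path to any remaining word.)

8

A node on "wrwlrlwwrww"'s path can go only if nothing else ends at it or branches off below it.
The suffix "lrlwwrww" (8 nodes) is used only by "wrwlrlwwrww"; the node for "wrw" still has the child "w", so pruning stops there.
Nodes removed: 8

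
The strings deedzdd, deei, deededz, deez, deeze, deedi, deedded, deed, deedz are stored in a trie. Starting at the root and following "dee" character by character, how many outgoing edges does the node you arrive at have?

3

Walk "dee" from the root, arriving at one node.
Characters that immediately follow "dee" among the stored strings: {d, i, z}.
That node has 3 child edges.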